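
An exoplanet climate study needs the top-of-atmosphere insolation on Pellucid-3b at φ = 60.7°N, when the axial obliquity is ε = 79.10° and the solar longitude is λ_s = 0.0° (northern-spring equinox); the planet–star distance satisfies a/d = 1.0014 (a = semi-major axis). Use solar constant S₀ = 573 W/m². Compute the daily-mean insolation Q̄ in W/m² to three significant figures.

Q̄ ≈ 89.5 W/m²

Solar declination: sin δ = sin ε · sin λ_s = sin 79.10° × sin 0.0° = 0.00000, so δ = +0.000°.
cos H₀ = −tan(+60.7°) tan(+0.000°) = -0.0000, H₀ = 1.5708 rad.
Bracket: H₀ sin φ sin δ + cos φ cos δ sin H₀ = 1.5708×0.87207×0.00000 + 0.48938×1.00000×1.00000 = 0.000000 + 0.489380 = 0.489380.
Inverse-square distance factor (a/d)² = 1.0014² = 1.002802.
Q̄ = (S₀/π) × 1.002802 × [bracket] = (573/π) × 1.002802 × 0.489380 = 89.51 W/m².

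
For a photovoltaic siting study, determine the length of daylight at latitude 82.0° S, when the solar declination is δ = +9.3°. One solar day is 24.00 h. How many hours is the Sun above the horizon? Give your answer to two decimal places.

cos H₀ = −tan φ · tan δ = 1.1652 ≥ 1, so the Sun never rises (polar night) and H₀ = 0.
Daylight = 2H₀/(2π) × 24.00 h = (0.0000/π) × 24.00 = 0.00 h.

0.00 h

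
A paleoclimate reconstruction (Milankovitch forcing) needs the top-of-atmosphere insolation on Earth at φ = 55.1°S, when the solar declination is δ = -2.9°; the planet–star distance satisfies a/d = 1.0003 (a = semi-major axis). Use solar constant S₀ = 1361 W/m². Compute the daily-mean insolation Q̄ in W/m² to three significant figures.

Q̄ ≈ 277 W/m²

cos H₀ = −tan(-55.1°) tan(-2.900°) = -0.0726, H₀ = 1.6435 rad.
Bracket: H₀ sin φ sin δ + cos φ cos δ sin H₀ = 1.6435×-0.82015×-0.05059 + 0.57215×0.99872×0.99736 = 0.068191 + 0.569909 = 0.638100.
Inverse-square distance factor (a/d)² = 1.0003² = 1.000600.
Q̄ = (S₀/π) × 1.000600 × [bracket] = (1361/π) × 1.000600 × 0.638100 = 276.6 W/m².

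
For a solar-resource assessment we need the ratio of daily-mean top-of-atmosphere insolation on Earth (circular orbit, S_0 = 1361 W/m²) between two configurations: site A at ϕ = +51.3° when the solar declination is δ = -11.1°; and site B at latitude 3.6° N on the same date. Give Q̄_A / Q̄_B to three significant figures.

— Configuration A (ϕ=+51.3°):
cos h₀ = −tan(+51.3°) tan(-11.100°) = 0.2449, h₀ = 1.3234 rad.
Bracket: h₀ sin ϕ sin δ + cos ϕ cos δ sin h₀ = 1.3234×0.78043×-0.19252 + 0.62524×0.98129×0.96955 = -0.198839 + 0.594859 = 0.396020.
Q̄ = (S_0/π) × [bracket] = (1361/π) × 0.396020 = 171.56 W/m².
— Configuration B (ϕ=+3.6°):
cos h₀ = −tan(+3.6°) tan(-11.100°) = 0.0123, h₀ = 1.5585 rad.
Bracket: h₀ sin ϕ sin δ + cos ϕ cos δ sin h₀ = 1.5585×0.06279×-0.19252 + 0.99803×0.98129×0.99992 = -0.018840 + 0.979279 = 0.960439.
Q̄ = (S_0/π) × [bracket] = (1361/π) × 0.960439 = 416.08 W/m².
Ratio Q̄_A / Q̄_B = 171.56 / 416.08 = 0.4123.

Q̄_A / Q̄_B ≈ 0.412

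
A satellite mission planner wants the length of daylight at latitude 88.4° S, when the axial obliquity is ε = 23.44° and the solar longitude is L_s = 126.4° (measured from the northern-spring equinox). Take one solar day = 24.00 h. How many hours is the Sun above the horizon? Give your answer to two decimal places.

0.00 h

Solar declination: sin δ = sin ε · sin L_s = sin 23.44° × sin 126.4° = 0.32018, so δ = +18.674°.
cos h₀ = −tan ϕ · tan δ = 12.0995 ≥ 1, so the Sun never rises (polar night) and h₀ = 0.
Daylight = 2h₀/(2π) × 24.00 h = (0.0000/π) × 24.00 = 0.00 h.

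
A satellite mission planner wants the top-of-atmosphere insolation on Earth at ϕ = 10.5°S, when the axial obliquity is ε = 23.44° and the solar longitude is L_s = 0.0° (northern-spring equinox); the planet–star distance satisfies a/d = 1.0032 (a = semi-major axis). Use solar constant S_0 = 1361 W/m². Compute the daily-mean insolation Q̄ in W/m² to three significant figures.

Q̄ ≈ 429 W/m²

Solar declination: sin δ = sin ε · sin L_s = sin 23.44° × sin 0.0° = 0.00000, so δ = +0.000°.
cos h₀ = −tan(-10.5°) tan(+0.000°) = 0.0000, h₀ = 1.5708 rad.
Bracket: h₀ sin ϕ sin δ + cos ϕ cos δ sin h₀ = 1.5708×-0.18224×0.00000 + 0.98325×1.00000×1.00000 = -0.000000 + 0.983250 = 0.983250.
Inverse-square distance factor (a/d)² = 1.0032² = 1.006410.
Q̄ = (S_0/π) × 1.006410 × [bracket] = (1361/π) × 1.006410 × 0.983250 = 428.7 W/m².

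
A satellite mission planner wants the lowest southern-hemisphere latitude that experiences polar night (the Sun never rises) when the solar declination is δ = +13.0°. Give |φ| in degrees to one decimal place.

Polar night requires cos H₀ = −tan φ tan δ ≥ 1, i.e. tan φ tan δ ≤ −1.
The boundary is |tan φ| · |tan δ| = 1, so |φ| = 90° − |δ| = 90° − 13.0° = 77.0° in the southern hemisphere.

|φ| = 77.0°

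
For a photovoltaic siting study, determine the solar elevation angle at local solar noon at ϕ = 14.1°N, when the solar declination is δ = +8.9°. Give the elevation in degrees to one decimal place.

84.8°

At local noon the hour angle is zero, so the zenith angle equals |ϕ − δ| = |+14.1° − (+8.900°)| = 5.200°.
Elevation = 90° − 5.200° = 84.8°.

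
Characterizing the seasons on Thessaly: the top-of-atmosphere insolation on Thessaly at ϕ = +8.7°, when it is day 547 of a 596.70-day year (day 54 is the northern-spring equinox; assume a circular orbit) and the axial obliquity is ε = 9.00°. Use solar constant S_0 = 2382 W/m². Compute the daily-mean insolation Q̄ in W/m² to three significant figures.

Solar longitude: L_s = 360° × (547 − 54)/596.70 = 297.436°.
sin δ = sin 9.00° × sin 297.436° = -0.13884, so δ = -7.981°.
cos h₀ = −tan(+8.7°) tan(-7.981°) = 0.0215, h₀ = 1.5493 rad.
Bracket: h₀ sin ϕ sin δ + cos ϕ cos δ sin h₀ = 1.5493×0.15126×-0.13884 + 0.98849×0.99031×0.99977 = -0.032537 + 0.978686 = 0.946149.
Q̄ = (S_0/π) × [bracket] = (2382/π) × 0.946149 = 717.4 W/m².

Q̄ ≈ 717 W/m²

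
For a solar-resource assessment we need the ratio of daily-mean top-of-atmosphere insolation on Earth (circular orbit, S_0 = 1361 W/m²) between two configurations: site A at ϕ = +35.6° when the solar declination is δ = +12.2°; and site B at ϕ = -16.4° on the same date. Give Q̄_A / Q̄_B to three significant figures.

— Configuration A (ϕ=+35.6°):
cos h₀ = −tan(+35.6°) tan(+12.200°) = -0.1548, h₀ = 1.7262 rad.
Bracket: h₀ sin ϕ sin δ + cos ϕ cos δ sin h₀ = 1.7262×0.58212×0.21132 + 0.81310×0.97742×0.98795 = 0.212346 + 0.785164 = 0.997510.
Q̄ = (S_0/π) × [bracket] = (1361/π) × 0.997510 = 432.14 W/m².
— Configuration B (ϕ=-16.4°):
cos h₀ = −tan(-16.4°) tan(+12.200°) = 0.0636, h₀ = 1.5071 rad.
Bracket: h₀ sin ϕ sin δ + cos ϕ cos δ sin h₀ = 1.5071×-0.28234×0.21132 + 0.95931×0.97742×0.99797 = -0.089920 + 0.935745 = 0.845825.
Q̄ = (S_0/π) × [bracket] = (1361/π) × 0.845825 = 366.43 W/m².
Ratio Q̄_A / Q̄_B = 432.14 / 366.43 = 1.179.

Q̄_A / Q̄_B ≈ 1.18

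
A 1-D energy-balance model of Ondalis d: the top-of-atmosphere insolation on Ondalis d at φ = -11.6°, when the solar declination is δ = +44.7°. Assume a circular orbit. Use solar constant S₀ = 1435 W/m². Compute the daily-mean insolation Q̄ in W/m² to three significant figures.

Q̄ ≈ 223 W/m²

cos H₀ = −tan(-11.6°) tan(+44.700°) = 0.2031, H₀ = 1.3662 rad.
Bracket: H₀ sin φ sin δ + cos φ cos δ sin H₀ = 1.3662×-0.20108×0.70339 + 0.97958×0.71080×0.97915 = -0.193232 + 0.681768 = 0.488536.
Q̄ = (S₀/π) × [bracket] = (1435/π) × 0.488536 = 223.2 W/m².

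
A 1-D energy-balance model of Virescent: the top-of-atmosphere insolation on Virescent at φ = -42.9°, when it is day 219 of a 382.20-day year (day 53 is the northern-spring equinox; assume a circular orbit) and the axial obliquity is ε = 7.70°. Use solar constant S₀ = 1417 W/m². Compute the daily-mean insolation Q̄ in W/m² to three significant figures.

Solar longitude: λ_s = 360° × (219 − 53)/382.20 = 156.358°.
sin δ = sin 7.70° × sin 156.358° = 0.05373, so δ = +3.080°.
cos H₀ = −tan(-42.9°) tan(+3.080°) = 0.0500, H₀ = 1.5208 rad.
Bracket: H₀ sin φ sin δ + cos φ cos δ sin H₀ = 1.5208×-0.68072×0.05373 + 0.73254×0.99856×0.99875 = -0.055623 + 0.730571 = 0.674948.
Q̄ = (S₀/π) × [bracket] = (1417/π) × 0.674948 = 304.4 W/m².

Q̄ ≈ 304 W/m²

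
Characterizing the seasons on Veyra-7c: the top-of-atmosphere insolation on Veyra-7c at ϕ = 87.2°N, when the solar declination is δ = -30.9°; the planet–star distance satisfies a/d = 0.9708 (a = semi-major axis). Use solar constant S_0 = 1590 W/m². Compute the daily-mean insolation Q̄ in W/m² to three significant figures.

cos h₀ = −tan(+87.2°) tan(-30.900°) = 12.2370 ≥ 1 ⇒ polar night, h₀ = 0 and Q̄ = 0.
Inverse-square distance factor (a/d)² = 0.9708² = 0.942453.

Q̄ ≈ 0.00 W/m²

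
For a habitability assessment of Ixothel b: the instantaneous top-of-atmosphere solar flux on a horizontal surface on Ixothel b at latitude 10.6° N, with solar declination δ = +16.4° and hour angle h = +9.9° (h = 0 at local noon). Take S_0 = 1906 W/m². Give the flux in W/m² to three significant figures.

1.87e+03 W/m²

cos θ_z = sin ϕ sin δ + cos ϕ cos δ cos h = 0.051937 + 0.928903 = 0.980840.
Flux = S_0 · cos θ_z = 1906 × 0.980840 = 1869 W/m².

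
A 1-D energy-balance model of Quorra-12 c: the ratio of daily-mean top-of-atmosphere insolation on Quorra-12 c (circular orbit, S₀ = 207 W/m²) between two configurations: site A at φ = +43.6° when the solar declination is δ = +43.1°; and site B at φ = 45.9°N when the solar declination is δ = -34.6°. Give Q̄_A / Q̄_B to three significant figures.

Q̄_A / Q̄_B ≈ 17.7

— Configuration A (φ=+43.6°):
cos H₀ = −tan(+43.6°) tan(+43.100°) = -0.8911, H₀ = 2.6706 rad.
Bracket: H₀ sin φ sin δ + cos φ cos δ sin H₀ = 2.6706×0.68962×0.68327 + 0.72417×0.73016×0.45374 = 1.258378 + 0.239920 = 1.498298.
Q̄ = (S₀/π) × [bracket] = (207/π) × 1.498298 = 98.723 W/m².
— Configuration B (φ=+45.9°):
cos H₀ = −tan(+45.9°) tan(-34.600°) = 0.7119, H₀ = 0.7786 rad.
Bracket: H₀ sin φ sin δ + cos φ cos δ sin H₀ = 0.7786×0.71813×-0.56784 + 0.69591×0.82314×0.70231 = -0.317500 + 0.402305 = 0.084805.
Q̄ = (S₀/π) × [bracket] = (207/π) × 0.084805 = 5.5878 W/m².
Ratio Q̄_A / Q̄_B = 98.723 / 5.5878 = 17.67.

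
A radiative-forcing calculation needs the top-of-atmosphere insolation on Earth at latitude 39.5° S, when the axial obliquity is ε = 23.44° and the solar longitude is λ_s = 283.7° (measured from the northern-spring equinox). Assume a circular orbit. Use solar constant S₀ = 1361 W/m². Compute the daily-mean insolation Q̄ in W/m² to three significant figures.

Q̄ ≈ 494 W/m²

Solar declination: sin δ = sin ε · sin λ_s = sin 23.44° × sin 283.7° = -0.38647, so δ = -22.735°.
cos H₀ = −tan(-39.5°) tan(-22.735°) = -0.3454, H₀ = 1.9235 rad.
Bracket: H₀ sin φ sin δ + cos φ cos δ sin H₀ = 1.9235×-0.63608×-0.38647 + 0.77162×0.92230×0.93845 = 0.472846 + 0.667862 = 1.140708.
Q̄ = (S₀/π) × [bracket] = (1361/π) × 1.140708 = 494.2 W/m².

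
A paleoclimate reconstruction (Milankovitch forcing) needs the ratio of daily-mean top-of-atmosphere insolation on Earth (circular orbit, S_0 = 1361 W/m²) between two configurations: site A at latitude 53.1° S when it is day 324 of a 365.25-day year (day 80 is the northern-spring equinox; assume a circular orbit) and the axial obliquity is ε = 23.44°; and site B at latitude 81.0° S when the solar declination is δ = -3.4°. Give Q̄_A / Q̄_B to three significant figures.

Q̄_A / Q̄_B ≈ 4.12

— Configuration A (ϕ=-53.1°):
Solar longitude: L_s = 360° × (324 − 80)/365.25 = 240.493°.
sin δ = sin 23.44° × sin 240.493° = -0.34619, so δ = -20.255°.
cos h₀ = −tan(-53.1°) tan(-20.255°) = -0.4915, h₀ = 2.0846 rad.
Bracket: h₀ sin ϕ sin δ + cos ϕ cos δ sin h₀ = 2.0846×-0.79968×-0.34619 + 0.60042×0.93816×0.87089 = 0.577103 + 0.490564 = 1.067667.
Q̄ = (S_0/π) × [bracket] = (1361/π) × 1.067667 = 462.53 W/m².
— Configuration B (ϕ=-81.0°):
cos h₀ = −tan(-81.0°) tan(-3.400°) = -0.3751, h₀ = 1.9553 rad.
Bracket: h₀ sin ϕ sin δ + cos ϕ cos δ sin h₀ = 1.9553×-0.98769×-0.05931 + 0.15643×0.99824×0.92698 = 0.114541 + 0.144752 = 0.259293.
Q̄ = (S_0/π) × [bracket] = (1361/π) × 0.259293 = 112.33 W/m².
Ratio Q̄_A / Q̄_B = 462.53 / 112.33 = 4.118.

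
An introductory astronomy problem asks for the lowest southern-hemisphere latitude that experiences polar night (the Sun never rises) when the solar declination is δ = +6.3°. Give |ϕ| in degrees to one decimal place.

|ϕ| = 83.7°

Polar night requires cos h₀ = −tan ϕ tan δ ≥ 1, i.e. tan ϕ tan δ ≤ −1.
The boundary is |tan ϕ| · |tan δ| = 1, so |ϕ| = 90° − |δ| = 90° − 6.3° = 83.7° in the southern hemisphere.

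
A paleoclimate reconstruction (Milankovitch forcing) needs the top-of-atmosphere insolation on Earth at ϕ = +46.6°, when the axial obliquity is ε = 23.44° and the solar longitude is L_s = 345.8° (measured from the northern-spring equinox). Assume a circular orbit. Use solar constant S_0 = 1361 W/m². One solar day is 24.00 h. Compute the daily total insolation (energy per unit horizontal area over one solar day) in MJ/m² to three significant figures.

21.6 MJ/m²

Solar declination: sin δ = sin ε · sin L_s = sin 23.44° × sin 345.8° = -0.09758, so δ = -5.600°.
cos h₀ = −tan(+46.6°) tan(-5.600°) = 0.1037, h₀ = 1.4669 rad.
Bracket: h₀ sin ϕ sin δ + cos ϕ cos δ sin h₀ = 1.4669×0.72657×-0.09758 + 0.68709×0.99523×0.99461 = -0.104001 + 0.680127 = 0.576126.
Q̄ = (S_0/π) × [bracket] = (1361/π) × 0.576126 = 249.59 W/m².
Daily total = Q̄ × 24.00 h × 3600 s/h = 249.59 × 24.00 × 3600 / 10⁶ = 21.56 MJ/m².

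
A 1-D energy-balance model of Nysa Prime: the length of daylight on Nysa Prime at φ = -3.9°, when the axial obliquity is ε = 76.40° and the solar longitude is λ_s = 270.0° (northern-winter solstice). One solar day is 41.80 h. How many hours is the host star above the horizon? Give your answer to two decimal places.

Solar declination: sin δ = sin ε · sin λ_s = sin 76.40° × sin 270.0° = -0.97196, so δ = -76.400°.
cos H₀ = −tan φ · tan δ = −tan(-3.9°) × tan(-76.400°) = -0.2818, so H₀ = 1.8565 rad = 106.37°.
Daylight = 2H₀/(2π) × 41.80 h = (1.8565/π) × 41.80 = 24.70 h.

24.70 h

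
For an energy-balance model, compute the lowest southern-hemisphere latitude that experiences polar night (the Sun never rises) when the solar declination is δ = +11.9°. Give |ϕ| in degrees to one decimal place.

|ϕ| = 78.1°

Polar night requires cos h₀ = −tan ϕ tan δ ≥ 1, i.e. tan ϕ tan δ ≤ −1.
The boundary is |tan ϕ| · |tan δ| = 1, so |ϕ| = 90° − |δ| = 90° − 11.9° = 78.1° in the southern hemisphere.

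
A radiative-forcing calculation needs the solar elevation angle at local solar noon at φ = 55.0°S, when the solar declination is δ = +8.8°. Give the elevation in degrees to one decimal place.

At local noon the hour angle is zero, so the zenith angle equals |φ − δ| = |-55.0° − (+8.800°)| = 63.800°.
Elevation = 90° − 63.800° = 26.2°.

26.2°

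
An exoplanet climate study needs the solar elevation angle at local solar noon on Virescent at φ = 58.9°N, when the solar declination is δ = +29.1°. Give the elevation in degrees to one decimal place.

At local noon the hour angle is zero, so the zenith angle equals |φ − δ| = |+58.9° − (+29.100°)| = 29.800°.
Elevation = 90° − 29.800° = 60.2°.

60.2°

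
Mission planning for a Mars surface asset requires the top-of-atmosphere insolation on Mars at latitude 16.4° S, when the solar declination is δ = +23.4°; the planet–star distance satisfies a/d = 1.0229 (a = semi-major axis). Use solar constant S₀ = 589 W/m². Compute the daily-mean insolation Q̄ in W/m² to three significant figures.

cos H₀ = −tan(-16.4°) tan(+23.400°) = 0.1274, H₀ = 1.4431 rad.
Bracket: H₀ sin φ sin δ + cos φ cos δ sin H₀ = 1.4431×-0.28234×0.39715 + 0.95931×0.91775×0.99186 = -0.161817 + 0.873240 = 0.711423.
Inverse-square distance factor (a/d)² = 1.0229² = 1.046324.
Q̄ = (S₀/π) × 1.046324 × [bracket] = (589/π) × 1.046324 × 0.711423 = 139.6 W/m².

Q̄ ≈ 140 W/m²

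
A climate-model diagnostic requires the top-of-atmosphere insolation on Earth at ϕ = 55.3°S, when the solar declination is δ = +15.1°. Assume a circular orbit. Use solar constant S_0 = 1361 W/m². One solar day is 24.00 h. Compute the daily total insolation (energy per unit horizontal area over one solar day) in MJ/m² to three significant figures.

9.56 MJ/m²

cos h₀ = −tan(-55.3°) tan(+15.100°) = 0.3897, h₀ = 1.1705 rad.
Bracket: h₀ sin ϕ sin δ + cos ϕ cos δ sin h₀ = 1.1705×-0.82214×0.26050 + 0.56928×0.96547×0.92095 = -0.250683 + 0.506175 = 0.255492.
Q̄ = (S_0/π) × [bracket] = (1361/π) × 0.255492 = 110.68 W/m².
Daily total = Q̄ × 24.00 h × 3600 s/h = 110.68 × 24.00 × 3600 / 10⁶ = 9.563 MJ/m².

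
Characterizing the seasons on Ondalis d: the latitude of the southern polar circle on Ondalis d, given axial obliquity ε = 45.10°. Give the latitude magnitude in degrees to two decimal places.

44.90°

The polar circle is the lowest latitude that experiences at least one full rotation of continuous darkness at the northern-summer solstice; it lies at |ϕ| = 90° − ε = 90° − 45.10° = 44.90°.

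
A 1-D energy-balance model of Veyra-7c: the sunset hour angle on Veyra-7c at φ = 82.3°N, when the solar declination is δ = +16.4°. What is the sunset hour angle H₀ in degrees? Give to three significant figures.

Sunrise equation: cos H₀ = −tan φ · tan δ = -2.1768 ≤ −1, so the host star never sets (polar day) and H₀ = π.

H₀ = 180°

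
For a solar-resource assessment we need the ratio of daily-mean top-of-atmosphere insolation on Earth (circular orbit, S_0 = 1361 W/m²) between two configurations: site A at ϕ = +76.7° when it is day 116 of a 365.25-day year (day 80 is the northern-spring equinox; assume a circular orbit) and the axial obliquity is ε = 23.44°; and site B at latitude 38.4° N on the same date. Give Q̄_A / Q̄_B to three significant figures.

— Configuration A (ϕ=+76.7°):
Solar longitude: L_s = 360° × (116 − 80)/365.25 = 35.483°.
sin δ = sin 23.44° × sin 35.483° = 0.23090, so δ = +13.350°.
cos h₀ = −tan(+76.7°) tan(+13.350°) = -1.0039 ≤ −1 ⇒ polar day, h₀ = π.
Bracket: h₀ sin ϕ sin δ + cos ϕ cos δ sin h₀ = 3.1416×0.97318×0.23090 + 0.23005×0.97298×0.00000 = 0.705940 + 0.000000 = 0.705940.
Q̄ = (S_0/π) × [bracket] = (1361/π) × 0.705940 = 305.83 W/m².
— Configuration B (ϕ=+38.4°):
cos h₀ = −tan(+38.4°) tan(+13.350°) = -0.1881, h₀ = 1.7600 rad.
Bracket: h₀ sin ϕ sin δ + cos ϕ cos δ sin h₀ = 1.7600×0.62115×0.23090 + 0.78369×0.97298×0.98215 = 0.252425 + 0.748904 = 1.001329.
Q̄ = (S_0/π) × [bracket] = (1361/π) × 1.001329 = 433.80 W/m².
Ratio Q̄_A / Q̄_B = 305.83 / 433.80 = 0.7050.

Q̄_A / Q̄_B ≈ 0.705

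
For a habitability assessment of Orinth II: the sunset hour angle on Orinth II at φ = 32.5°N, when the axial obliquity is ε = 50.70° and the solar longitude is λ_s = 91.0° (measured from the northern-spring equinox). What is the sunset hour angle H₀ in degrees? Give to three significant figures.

H₀ = 141°

Solar declination: sin δ = sin ε · sin λ_s = sin 50.70° × sin 91.0° = 0.77372, so δ = +50.689°.
cos H₀ = −tan φ · tan δ = −tan(+32.5°) × tan(+50.689°) = -0.7781, so H₀ = 2.4624 rad = 141.08°.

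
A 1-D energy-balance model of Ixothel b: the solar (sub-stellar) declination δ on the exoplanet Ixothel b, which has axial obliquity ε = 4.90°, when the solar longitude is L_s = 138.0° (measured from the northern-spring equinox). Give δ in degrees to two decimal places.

sin δ = sin ε · sin L_s = sin 4.90° × sin 138.0° = 0.057155.
δ = arcsin(0.057155) = +3.28°.

δ = +3.28°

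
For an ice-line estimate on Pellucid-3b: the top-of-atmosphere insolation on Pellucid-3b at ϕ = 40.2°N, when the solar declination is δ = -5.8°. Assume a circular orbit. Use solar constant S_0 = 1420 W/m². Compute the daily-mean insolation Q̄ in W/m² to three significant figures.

cos h₀ = −tan(+40.2°) tan(-5.800°) = 0.0858, h₀ = 1.4849 rad.
Bracket: h₀ sin ϕ sin δ + cos ϕ cos δ sin h₀ = 1.4849×0.64546×-0.10106 + 0.76380×0.99488×0.99631 = -0.096860 + 0.757085 = 0.660225.
Q̄ = (S_0/π) × [bracket] = (1420/π) × 0.660225 = 298.4 W/m².

Q̄ ≈ 298 W/m²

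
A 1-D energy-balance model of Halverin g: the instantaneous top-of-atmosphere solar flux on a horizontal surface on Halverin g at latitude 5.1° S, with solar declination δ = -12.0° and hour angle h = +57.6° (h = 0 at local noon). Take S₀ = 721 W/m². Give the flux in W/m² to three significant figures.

390 W/m²

cos θ_z = sin φ sin δ + cos φ cos δ cos h = 0.018482 + 0.522043 = 0.540525.
Flux = S₀ · cos θ_z = 721 × 0.540525 = 389.7 W/m².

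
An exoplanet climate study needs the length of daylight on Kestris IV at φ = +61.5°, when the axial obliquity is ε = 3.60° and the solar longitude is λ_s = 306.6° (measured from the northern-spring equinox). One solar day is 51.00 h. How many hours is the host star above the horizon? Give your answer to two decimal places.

Solar declination: sin δ = sin ε · sin λ_s = sin 3.60° × sin 306.6° = -0.05041, so δ = -2.889°.
cos H₀ = −tan φ · tan δ = −tan(+61.5°) × tan(-2.889°) = 0.0930, so H₀ = 1.4777 rad = 84.67°.
Daylight = 2H₀/(2π) × 51.00 h = (1.4777/π) × 51.00 = 23.99 h.

23.99 h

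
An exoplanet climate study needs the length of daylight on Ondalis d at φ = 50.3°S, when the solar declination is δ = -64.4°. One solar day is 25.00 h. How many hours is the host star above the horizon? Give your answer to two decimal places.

Sunrise equation: cos H₀ = −tan φ · tan δ = -2.5140 ≤ −1, so the host star never sets (polar day) and H₀ = π.
Daylight = 2H₀/(2π) × 25.00 h = (3.1416/π) × 25.00 = 25.00 h.

25.00 h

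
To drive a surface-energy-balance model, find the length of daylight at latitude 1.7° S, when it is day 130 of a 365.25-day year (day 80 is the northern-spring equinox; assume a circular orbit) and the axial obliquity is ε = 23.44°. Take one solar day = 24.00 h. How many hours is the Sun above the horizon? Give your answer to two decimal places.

Solar longitude: L_s = 360° × (130 − 80)/365.25 = 49.281°.
sin δ = sin 23.44° × sin 49.281° = 0.30149, so δ = +17.547°.
cos h₀ = −tan ϕ · tan δ = −tan(-1.7°) × tan(+17.547°) = 0.0094, so h₀ = 1.5614 rad = 89.46°.
Daylight = 2h₀/(2π) × 24.00 h = (1.5614/π) × 24.00 = 11.93 h.

11.93 h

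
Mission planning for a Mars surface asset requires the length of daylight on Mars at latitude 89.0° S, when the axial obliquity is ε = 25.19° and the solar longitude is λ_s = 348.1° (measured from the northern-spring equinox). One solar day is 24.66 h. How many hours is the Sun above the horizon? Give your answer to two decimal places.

Solar declination: sin δ = sin ε · sin λ_s = sin 25.19° × sin 348.1° = -0.08776, so δ = -5.035°.
Sunrise equation: cos H₀ = −tan φ · tan δ = -5.0475 ≤ −1, so the Sun never sets (polar day) and H₀ = π.
Daylight = 2H₀/(2π) × 24.66 h = (3.1416/π) × 24.66 = 24.66 h.

24.66 h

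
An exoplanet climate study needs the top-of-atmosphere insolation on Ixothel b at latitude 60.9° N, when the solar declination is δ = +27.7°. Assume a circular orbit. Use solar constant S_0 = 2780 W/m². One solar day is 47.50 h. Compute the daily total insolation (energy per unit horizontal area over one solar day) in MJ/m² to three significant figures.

cos h₀ = −tan(+60.9°) tan(+27.700°) = -0.9433, h₀ = 2.8031 rad.
Bracket: h₀ sin ϕ sin δ + cos ϕ cos δ sin h₀ = 2.8031×0.87377×0.46484 + 0.48634×0.88539×0.33206 = 1.138516 + 0.142985 = 1.281501.
Q̄ = (S_0/π) × [bracket] = (2780/π) × 1.281501 = 1134.0 W/m².
Daily total = Q̄ × 47.50 h × 3600 s/h = 1134.0 × 47.50 × 3600 / 10⁶ = 193.9 MJ/m².

194 MJ/m²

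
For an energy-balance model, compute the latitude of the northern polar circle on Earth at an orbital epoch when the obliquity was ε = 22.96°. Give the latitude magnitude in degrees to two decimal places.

67.04°

The polar circle is the lowest latitude that experiences at least one full rotation of continuous daylight at the northern-summer solstice; it lies at |ϕ| = 90° − ε = 90° − 22.96° = 67.04°.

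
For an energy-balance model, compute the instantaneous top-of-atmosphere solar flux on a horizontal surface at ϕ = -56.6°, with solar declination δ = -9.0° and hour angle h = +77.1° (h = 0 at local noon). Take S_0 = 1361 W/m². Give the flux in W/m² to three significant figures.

343 W/m²

cos θ_z = sin ϕ sin δ + cos ϕ cos δ cos h = 0.130599 + 0.121382 = 0.251981.
Flux = S_0 · cos θ_z = 1361 × 0.251981 = 342.9 W/m².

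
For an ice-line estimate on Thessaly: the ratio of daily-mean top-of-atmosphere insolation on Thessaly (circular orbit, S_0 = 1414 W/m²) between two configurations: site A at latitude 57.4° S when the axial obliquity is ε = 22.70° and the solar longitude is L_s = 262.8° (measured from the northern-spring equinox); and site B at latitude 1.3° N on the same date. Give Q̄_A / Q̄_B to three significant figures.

— Configuration A (ϕ=-57.4°):
Solar declination: sin δ = sin ε · sin L_s = sin 22.70° × sin 262.8° = -0.38286, so δ = -22.511°.
cos h₀ = −tan(-57.4°) tan(-22.511°) = -0.6480, h₀ = 2.2758 rad.
Bracket: h₀ sin ϕ sin δ + cos ϕ cos δ sin h₀ = 2.2758×-0.84245×-0.38286 + 0.53877×0.92381×0.76160 = 0.734037 + 0.379064 = 1.113101.
Q̄ = (S_0/π) × [bracket] = (1414/π) × 1.113101 = 501.00 W/m².
— Configuration B (ϕ=+1.3°):
cos h₀ = −tan(+1.3°) tan(-22.511°) = 0.0094, h₀ = 1.5614 rad.
Bracket: h₀ sin ϕ sin δ + cos ϕ cos δ sin h₀ = 1.5614×0.02269×-0.38286 + 0.99974×0.92381×0.99996 = -0.013564 + 0.923533 = 0.909969.
Q̄ = (S_0/π) × [bracket] = (1414/π) × 0.909969 = 409.57 W/m².
Ratio Q̄_A / Q̄_B = 501.00 / 409.57 = 1.223.

Q̄_A / Q̄_B ≈ 1.22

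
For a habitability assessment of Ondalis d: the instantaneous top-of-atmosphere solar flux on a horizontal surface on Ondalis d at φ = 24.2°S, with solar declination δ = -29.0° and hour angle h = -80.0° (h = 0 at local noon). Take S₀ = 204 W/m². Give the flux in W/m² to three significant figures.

68.8 W/m²

cos θ_z = sin φ sin δ + cos φ cos δ cos h = 0.198735 + 0.138529 = 0.337264.
Flux = S₀ · cos θ_z = 204 × 0.337264 = 68.80 W/m².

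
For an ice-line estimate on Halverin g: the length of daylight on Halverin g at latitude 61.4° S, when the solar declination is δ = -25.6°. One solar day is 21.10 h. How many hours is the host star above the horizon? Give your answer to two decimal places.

cos H₀ = −tan φ · tan δ = −tan(-61.4°) × tan(-25.600°) = -0.8788, so H₀ = 2.6441 rad = 151.49°.
Daylight = 2H₀/(2π) × 21.10 h = (2.6441/π) × 21.10 = 17.76 h.

17.76 h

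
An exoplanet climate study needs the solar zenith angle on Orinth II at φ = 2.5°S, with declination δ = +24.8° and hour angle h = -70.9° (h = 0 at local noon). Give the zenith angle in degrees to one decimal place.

cos θ_z = sin φ sin δ + cos φ cos δ cos h = -0.018296 + 0.296758 = 0.278462.
θ_z = arccos(0.278462) = 73.8°.

θ_z = 73.8°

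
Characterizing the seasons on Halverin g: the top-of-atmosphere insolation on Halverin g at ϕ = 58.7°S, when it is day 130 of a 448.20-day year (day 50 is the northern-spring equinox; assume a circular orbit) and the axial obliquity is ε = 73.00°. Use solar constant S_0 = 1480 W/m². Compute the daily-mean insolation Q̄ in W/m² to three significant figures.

Solar longitude: L_s = 360° × (130 − 50)/448.20 = 64.257°.
sin δ = sin 73.00° × sin 64.257° = 0.86139, so δ = +59.473°.
cos h₀ = −tan(-58.7°) tan(+59.473°) = 2.7892 ≥ 1 ⇒ polar night, h₀ = 0 and Q̄ = 0.

Q̄ ≈ 0.00 W/m²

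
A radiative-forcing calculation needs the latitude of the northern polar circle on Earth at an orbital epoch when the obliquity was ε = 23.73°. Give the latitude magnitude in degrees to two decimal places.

66.27°

The polar circle is the lowest latitude that experiences at least one full rotation of continuous daylight at the northern-summer solstice; it lies at |φ| = 90° − ε = 90° − 23.73° = 66.27°.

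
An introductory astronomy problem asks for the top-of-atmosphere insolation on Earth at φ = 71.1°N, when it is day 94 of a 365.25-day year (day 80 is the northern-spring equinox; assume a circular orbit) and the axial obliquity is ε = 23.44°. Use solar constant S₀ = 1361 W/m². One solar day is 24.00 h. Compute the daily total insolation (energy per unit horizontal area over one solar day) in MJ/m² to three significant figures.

17.8 MJ/m²

Solar longitude: λ_s = 360° × (94 − 80)/365.25 = 13.799°.
sin δ = sin 23.44° × sin 13.799° = 0.09488, so δ = +5.444°.
cos H₀ = −tan(+71.1°) tan(+5.444°) = -0.2784, H₀ = 1.8529 rad.
Bracket: H₀ sin φ sin δ + cos φ cos δ sin H₀ = 1.8529×0.94609×0.09488 + 0.32392×0.99549×0.96047 = 0.166326 + 0.309712 = 0.476038.
Q̄ = (S₀/π) × [bracket] = (1361/π) × 0.476038 = 206.23 W/m².
Daily total = Q̄ × 24.00 h × 3600 s/h = 206.23 × 24.00 × 3600 / 10⁶ = 17.82 MJ/m².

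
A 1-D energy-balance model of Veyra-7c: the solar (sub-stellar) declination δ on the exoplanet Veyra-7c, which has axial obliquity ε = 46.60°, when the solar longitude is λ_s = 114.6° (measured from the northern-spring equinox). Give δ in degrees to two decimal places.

δ = +41.35°

sin δ = sin ε · sin λ_s = sin 46.60° × sin 114.6° = 0.660628.
δ = arcsin(0.660628) = +41.35°.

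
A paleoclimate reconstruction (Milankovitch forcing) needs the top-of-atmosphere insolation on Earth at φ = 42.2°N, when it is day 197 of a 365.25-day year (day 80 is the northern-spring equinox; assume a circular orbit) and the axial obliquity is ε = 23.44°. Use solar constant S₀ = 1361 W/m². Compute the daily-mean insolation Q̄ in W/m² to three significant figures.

Q̄ ≈ 482 W/m²

Solar longitude: λ_s = 360° × (197 − 80)/365.25 = 115.318°.
sin δ = sin 23.44° × sin 115.318° = 0.35958, so δ = +21.074°.
cos H₀ = −tan(+42.2°) tan(+21.074°) = -0.3494, H₀ = 1.9277 rad.
Bracket: H₀ sin φ sin δ + cos φ cos δ sin H₀ = 1.9277×0.67172×0.35958 + 0.74080×0.93311×0.93697 = 0.465611 + 0.647679 = 1.113290.
Q̄ = (S₀/π) × [bracket] = (1361/π) × 1.113290 = 482.3 W/m².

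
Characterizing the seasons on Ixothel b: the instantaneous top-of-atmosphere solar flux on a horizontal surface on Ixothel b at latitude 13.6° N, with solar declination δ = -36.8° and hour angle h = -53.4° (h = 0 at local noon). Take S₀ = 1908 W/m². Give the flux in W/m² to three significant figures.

617 W/m²

cos θ_z = sin φ sin δ + cos φ cos δ cos h = -0.140856 + 0.464030 = 0.323174.
Flux = S₀ · cos θ_z = 1908 × 0.323174 = 616.6 W/m².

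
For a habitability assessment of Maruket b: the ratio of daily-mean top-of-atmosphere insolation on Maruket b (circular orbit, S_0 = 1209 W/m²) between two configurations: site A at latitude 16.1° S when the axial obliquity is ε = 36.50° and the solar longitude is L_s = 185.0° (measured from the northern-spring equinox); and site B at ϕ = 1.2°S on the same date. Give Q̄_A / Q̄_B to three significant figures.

— Configuration A (ϕ=-16.1°):
Solar declination: sin δ = sin ε · sin L_s = sin 36.50° × sin 185.0° = -0.05184, so δ = -2.972°.
cos h₀ = −tan(-16.1°) tan(-2.972°) = -0.0150, h₀ = 1.5858 rad.
Bracket: h₀ sin ϕ sin δ + cos ϕ cos δ sin h₀ = 1.5858×-0.27731×-0.05184 + 0.96078×0.99866×0.99989 = 0.022797 + 0.959387 = 0.982184.
Q̄ = (S_0/π) × [bracket] = (1209/π) × 0.982184 = 377.98 W/m².
— Configuration B (ϕ=-1.2°):
cos h₀ = −tan(-1.2°) tan(-2.972°) = -0.0011, h₀ = 1.5719 rad.
Bracket: h₀ sin ϕ sin δ + cos ϕ cos δ sin h₀ = 1.5719×-0.02094×-0.05184 + 0.99978×0.99866×1.00000 = 0.001706 + 0.998440 = 1.000146.
Q̄ = (S_0/π) × [bracket] = (1209/π) × 1.000146 = 384.89 W/m².
Ratio Q̄_A / Q̄_B = 377.98 / 384.89 = 0.9820.

Q̄_A / Q̄_B ≈ 0.982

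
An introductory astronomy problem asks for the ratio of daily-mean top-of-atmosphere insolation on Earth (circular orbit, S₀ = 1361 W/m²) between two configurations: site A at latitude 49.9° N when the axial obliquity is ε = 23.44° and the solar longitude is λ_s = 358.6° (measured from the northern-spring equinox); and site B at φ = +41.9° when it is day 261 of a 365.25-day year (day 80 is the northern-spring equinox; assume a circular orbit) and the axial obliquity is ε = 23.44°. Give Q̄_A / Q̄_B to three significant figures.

Q̄_A / Q̄_B ≈ 0.837

— Configuration A (φ=+49.9°):
Solar declination: sin δ = sin ε · sin λ_s = sin 23.44° × sin 358.6° = -0.00972, so δ = -0.557°.
cos H₀ = −tan(+49.9°) tan(-0.557°) = 0.0115, H₀ = 1.5593 rad.
Bracket: H₀ sin φ sin δ + cos φ cos δ sin H₀ = 1.5593×0.76492×-0.00972 + 0.64412×0.99995×0.99993 = -0.011593 + 0.644043 = 0.632450.
Q̄ = (S₀/π) × [bracket] = (1361/π) × 0.632450 = 273.99 W/m².
— Configuration B (φ=+41.9°):
Solar longitude: λ_s = 360° × (261 − 80)/365.25 = 178.398°.
sin δ = sin 23.44° × sin 178.398° = 0.01112, so δ = +0.637°.
cos H₀ = −tan(+41.9°) tan(+0.637°) = -0.0100, H₀ = 1.5808 rad.
Bracket: H₀ sin φ sin δ + cos φ cos δ sin H₀ = 1.5808×0.66783×0.01112 + 0.74431×0.99994×0.99995 = 0.011739 + 0.744228 = 0.755967.
Q̄ = (S₀/π) × [bracket] = (1361/π) × 0.755967 = 327.50 W/m².
Ratio Q̄_A / Q̄_B = 273.99 / 327.50 = 0.8366.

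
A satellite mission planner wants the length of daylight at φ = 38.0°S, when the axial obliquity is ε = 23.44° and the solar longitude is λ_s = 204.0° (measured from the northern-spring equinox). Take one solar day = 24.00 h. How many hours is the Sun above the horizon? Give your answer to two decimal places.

12.98 h

Solar declination: sin δ = sin ε · sin λ_s = sin 23.44° × sin 204.0° = -0.16180, so δ = -9.311°.
cos H₀ = −tan φ · tan δ = −tan(-38.0°) × tan(-9.311°) = -0.1281, so H₀ = 1.6992 rad = 97.36°.
Daylight = 2H₀/(2π) × 24.00 h = (1.6992/π) × 24.00 = 12.98 h.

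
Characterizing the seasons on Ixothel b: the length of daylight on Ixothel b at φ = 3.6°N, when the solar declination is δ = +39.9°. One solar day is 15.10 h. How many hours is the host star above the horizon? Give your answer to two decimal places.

7.80 h

cos H₀ = −tan φ · tan δ = −tan(+3.6°) × tan(+39.900°) = -0.0526, so H₀ = 1.6234 rad = 93.02°.
Daylight = 2H₀/(2π) × 15.10 h = (1.6234/π) × 15.10 = 7.80 h.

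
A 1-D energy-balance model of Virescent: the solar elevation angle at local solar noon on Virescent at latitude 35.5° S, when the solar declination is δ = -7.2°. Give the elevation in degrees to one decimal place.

61.7°

At local noon the hour angle is zero, so the zenith angle equals |ϕ − δ| = |-35.5° − (-7.200°)| = 28.300°.
Elevation = 90° − 28.300° = 61.7°.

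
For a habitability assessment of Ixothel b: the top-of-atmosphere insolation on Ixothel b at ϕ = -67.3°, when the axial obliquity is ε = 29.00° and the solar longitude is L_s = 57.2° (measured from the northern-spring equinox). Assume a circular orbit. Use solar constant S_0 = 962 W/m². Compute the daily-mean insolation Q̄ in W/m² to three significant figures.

Solar declination: sin δ = sin ε · sin L_s = sin 29.00° × sin 57.2° = 0.40751, so δ = +24.049°.
cos h₀ = −tan(-67.3°) tan(+24.049°) = 1.0668 ≥ 1 ⇒ polar night, h₀ = 0 and Q̄ = 0.

Q̄ ≈ 0.00 W/m²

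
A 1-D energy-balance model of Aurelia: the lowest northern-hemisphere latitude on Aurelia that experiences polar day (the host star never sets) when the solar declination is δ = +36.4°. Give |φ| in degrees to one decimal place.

Polar day requires cos H₀ = −tan φ tan δ ≤ −1, i.e. tan φ tan δ ≥ 1.
The boundary is |tan φ| · |tan δ| = 1, so |φ| = 90° − |δ| = 90° − 36.4° = 53.6° in the northern hemisphere.

|φ| = 53.6°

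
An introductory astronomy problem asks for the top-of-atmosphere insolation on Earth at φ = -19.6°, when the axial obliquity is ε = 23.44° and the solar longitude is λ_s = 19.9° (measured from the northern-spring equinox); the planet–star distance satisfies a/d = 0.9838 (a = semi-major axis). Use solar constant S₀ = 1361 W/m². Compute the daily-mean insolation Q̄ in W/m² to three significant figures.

Solar declination: sin δ = sin ε · sin λ_s = sin 23.44° × sin 19.9° = 0.13540, so δ = +7.782°.
cos H₀ = −tan(-19.6°) tan(+7.782°) = 0.0487, H₀ = 1.5221 rad.
Bracket: H₀ sin φ sin δ + cos φ cos δ sin H₀ = 1.5221×-0.33545×0.13540 + 0.94206×0.99079×0.99882 = -0.069134 + 0.932282 = 0.863148.
Inverse-square distance factor (a/d)² = 0.9838² = 0.967862.
Q̄ = (S₀/π) × 0.967862 × [bracket] = (1361/π) × 0.967862 × 0.863148 = 361.9 W/m².

Q̄ ≈ 362 W/m²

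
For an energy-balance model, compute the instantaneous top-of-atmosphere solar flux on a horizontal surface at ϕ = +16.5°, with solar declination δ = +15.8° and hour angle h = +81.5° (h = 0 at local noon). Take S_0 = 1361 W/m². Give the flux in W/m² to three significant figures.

291 W/m²

cos θ_z = sin ϕ sin δ + cos ϕ cos δ cos h = 0.077332 + 0.136368 = 0.213700.
Flux = S_0 · cos θ_z = 1361 × 0.213700 = 290.8 W/m².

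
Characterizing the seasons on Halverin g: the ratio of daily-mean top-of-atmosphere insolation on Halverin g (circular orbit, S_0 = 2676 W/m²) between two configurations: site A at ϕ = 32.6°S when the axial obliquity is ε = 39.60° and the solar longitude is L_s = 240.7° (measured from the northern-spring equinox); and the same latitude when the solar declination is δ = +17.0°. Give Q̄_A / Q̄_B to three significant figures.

Q̄_A / Q̄_B ≈ 2.15

— Configuration A (ϕ=-32.6°):
Solar declination: sin δ = sin ε · sin L_s = sin 39.60° × sin 240.7° = -0.55588, so δ = -33.771°.
cos h₀ = −tan(-32.6°) tan(-33.771°) = -0.4277, h₀ = 2.0127 rad.
Bracket: h₀ sin ϕ sin δ + cos ϕ cos δ sin h₀ = 2.0127×-0.53877×-0.55588 + 0.84245×0.83126×0.90394 = 0.602786 + 0.633025 = 1.235811.
Q̄ = (S_0/π) × [bracket] = (2676/π) × 1.235811 = 1052.7 W/m².
— Configuration B (ϕ=-32.6°):
cos h₀ = −tan(-32.6°) tan(+17.000°) = 0.1955, h₀ = 1.3740 rad.
Bracket: h₀ sin ϕ sin δ + cos ϕ cos δ sin h₀ = 1.3740×-0.53877×0.29237 + 0.84245×0.95630×0.98070 = -0.216433 + 0.790086 = 0.573653.
Q̄ = (S_0/π) × [bracket] = (2676/π) × 0.573653 = 488.64 W/m².
Ratio Q̄_A / Q̄_B = 1052.7 / 488.64 = 2.154.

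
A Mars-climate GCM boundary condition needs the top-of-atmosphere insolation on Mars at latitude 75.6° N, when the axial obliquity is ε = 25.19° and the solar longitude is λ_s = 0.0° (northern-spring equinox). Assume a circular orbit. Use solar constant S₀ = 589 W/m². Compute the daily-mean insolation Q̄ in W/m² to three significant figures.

Q̄ ≈ 46.6 W/m²

Solar declination: sin δ = sin ε · sin λ_s = sin 25.19° × sin 0.0° = 0.00000, so δ = +0.000°.
cos H₀ = −tan(+75.6°) tan(+0.000°) = -0.0000, H₀ = 1.5708 rad.
Bracket: H₀ sin φ sin δ + cos φ cos δ sin H₀ = 1.5708×0.96858×0.00000 + 0.24869×1.00000×1.00000 = 0.000000 + 0.248690 = 0.248690.
Q̄ = (S₀/π) × [bracket] = (589/π) × 0.248690 = 46.63 W/m².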